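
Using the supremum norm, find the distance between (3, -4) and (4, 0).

max(|x_i - y_i|) = max(|3 - 4|, |-4 - 0|) = max(1, 4) = 4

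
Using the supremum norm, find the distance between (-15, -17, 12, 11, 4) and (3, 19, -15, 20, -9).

max(|x_i - y_i|) = max(|-15 - 3|, |-17 - 19|, |12 - (-15)|, |11 - 20|, |4 - (-9)|) = max(18, 36, 27, 9, 13) = 36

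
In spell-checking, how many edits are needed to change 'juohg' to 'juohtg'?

Let D[i][j] be the edit distance between the first i characters of 'juohg' and the first j characters of 'juohtg', with D[i][0] = i, D[0][j] = j, and D[i][j] = D[i-1][j-1] if the characters match, else 1 + min(D[i-1][j], D[i][j-1], D[i-1][j-1]). Filling the table (rows: prefixes of 'juohg', columns: prefixes of 'juohtg'):
     ε  j  u  o  h  t  g
  ε  0  1  2  3  4  5  6
  j  1  0  1  2  3  4  5
  u  2  1  0  1  2  3  4
  o  3  2  1  0  1  2  3
  h  4  3  2  1  0  1  2
  g  5  4  3  2  1  1  1
The bottom-right entry gives D[5][6] = 1, so no sequence of fewer than 1 edit works. Backtracking through the table gives one optimal edit sequence (1 edit):
  juohg → juohtg (ins t @5)
Edit distance = 1.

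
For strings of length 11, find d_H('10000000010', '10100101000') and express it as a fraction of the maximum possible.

Differing positions: 3, 6, 8, 10. Hamming distance = 4. The maximum possible Hamming distance for length-11 strings is 11, so d_H/11 = 4/11 ≈ 0.3636.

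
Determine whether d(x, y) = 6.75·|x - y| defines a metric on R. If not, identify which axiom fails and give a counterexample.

Yes. Since |x - y| is a metric on R and 6.75 > 0, the positive scalar multiple 6.75·|x - y| is also a metric: scaling by a positive constant preserves non-negativity, identity (d=0 ⟺ |x-y|=0 ⟺ x=y), symmetry, and the triangle inequality.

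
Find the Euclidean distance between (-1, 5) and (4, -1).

√(Σ(x_i - y_i)²) = √((-1 - 4)² + (5 - (-1))²)
= √((-5)² + 6²) = √(25 + 36) = √61 ≈ 7.8102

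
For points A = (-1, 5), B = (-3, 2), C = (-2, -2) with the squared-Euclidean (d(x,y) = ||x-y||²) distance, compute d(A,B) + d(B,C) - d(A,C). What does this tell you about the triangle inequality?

d(A,B) = 2² + 3² = 13, d(B,C) = 1² + 4² = 17, d(A,C) = 1² + 7² = 50.
d(A,B) + d(B,C) - d(A,C) = 13 + 17 - 50 = 30 - 50 = -20. This is < 0, so the triangle inequality FAILS for these points (squared-Euclidean is not a metric).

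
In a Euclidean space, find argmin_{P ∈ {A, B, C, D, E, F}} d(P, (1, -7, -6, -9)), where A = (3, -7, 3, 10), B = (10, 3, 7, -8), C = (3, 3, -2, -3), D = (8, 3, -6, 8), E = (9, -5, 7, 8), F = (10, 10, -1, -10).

Distances: d(A) ≈ 21.1187, d(B) ≈ 18.735, d(C) ≈ 12.49, d(D) ≈ 20.9284, d(E) ≈ 22.9347, d(F) ≈ 19.8997. Nearest: C = (3, 3, -2, -3) with distance 12.49.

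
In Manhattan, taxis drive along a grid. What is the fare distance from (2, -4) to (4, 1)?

Σ|x_i - y_i| = |2 - 4| + |-4 - 1| = 2 + 5 = 7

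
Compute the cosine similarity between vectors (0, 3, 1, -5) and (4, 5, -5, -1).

With u = (0, 3, 1, -5), v = (4, 5, -5, -1):
u·v = 0·4 + 3·5 + 1·(-5) + (-5)·(-1) = 0 + 15 + (-5) + 5 = 15.
|u| = √(0² + 3² + 1² + (-5)²) = √35, |v| = √(4² + 5² + (-5)² + (-1)²) = √67, so |u||v| = √(35·67) = √2345.
cos θ = (u·v)/(|u||v|) = 15/√2345 ≈ 0.3098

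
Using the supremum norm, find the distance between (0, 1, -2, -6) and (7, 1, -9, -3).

max(|x_i - y_i|) = max(|0 - 7|, |1 - 1|, |-2 - (-9)|, |-6 - (-3)|) = max(7, 0, 7, 3) = 7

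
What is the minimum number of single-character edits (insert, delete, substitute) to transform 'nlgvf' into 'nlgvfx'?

Let D[i][j] be the edit distance between the first i characters of 'nlgvf' and the first j characters of 'nlgvfx', with D[i][0] = i, D[0][j] = j, and D[i][j] = D[i-1][j-1] if the characters match, else 1 + min(D[i-1][j], D[i][j-1], D[i-1][j-1]). Filling the table (rows: prefixes of 'nlgvf', columns: prefixes of 'nlgvfx'):
     ε  n  l  g  v  f  x
  ε  0  1  2  3  4  5  6
  n  1  0  1  2  3  4  5
  l  2  1  0  1  2  3  4
  g  3  2  1  0  1  2  3
  v  4  3  2  1  0  1  2
  f  5  4  3  2  1  0  1
The bottom-right entry gives D[5][6] = 1, so no sequence of fewer than 1 edit works. Backtracking through the table gives one optimal edit sequence (1 edit):
  nlgvf → nlgvfx (ins x @6)
Edit distance = 1.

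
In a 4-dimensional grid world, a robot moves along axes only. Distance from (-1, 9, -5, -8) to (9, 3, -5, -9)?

Σ|x_i - y_i| = |-1 - 9| + |9 - 3| + |-5 - (-5)| + |-8 - (-9)| = 10 + 6 + 0 + 1 = 17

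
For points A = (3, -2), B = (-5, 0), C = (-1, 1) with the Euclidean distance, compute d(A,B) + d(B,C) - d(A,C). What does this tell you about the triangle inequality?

d(A,B) = √(8² + 2²) = √68 ≈ 8.2462, d(B,C) = √(4² + 1²) = √17 ≈ 4.1231, d(A,C) = √(4² + 3²) = √25 = 5.
d(A,B) + d(B,C) - d(A,C) = 8.2462 + 4.1231 - 5 = 12.3693 - 5 = 7.3693 (to 4 decimal places). This is ≥ 0, so the triangle inequality holds for these points.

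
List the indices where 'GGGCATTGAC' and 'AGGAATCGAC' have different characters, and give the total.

Differing positions: 1, 4, 7. Hamming distance = 3.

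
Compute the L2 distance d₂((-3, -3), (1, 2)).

√(Σ(x_i - y_i)²) = √((-3 - 1)² + (-3 - 2)²)
= √((-4)² + (-5)²) = √(16 + 25) = √41 ≈ 6.4031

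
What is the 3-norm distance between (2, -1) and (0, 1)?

(Σ|x_i - y_i|^3)^(1/3) = (|2 - 0|^3 + |-1 - 1|^3)^(1/3)
= (2^3 + 2^3)^(1/3) = (8 + 8)^(1/3) = (16)^(1/3) ≈ 2.5198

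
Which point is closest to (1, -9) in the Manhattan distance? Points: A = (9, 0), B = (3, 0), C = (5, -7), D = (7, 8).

Distances: d(A) = 17, d(B) = 11, d(C) = 6, d(D) = 23. Nearest: C = (5, -7) with distance 6.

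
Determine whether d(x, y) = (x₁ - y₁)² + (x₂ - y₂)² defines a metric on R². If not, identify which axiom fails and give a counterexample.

No. The squared Euclidean distance fails the triangle inequality. Counterexample: x = (0, 0), y = (2, 3), z = (4, 6). d(x,z) = 4² + 6² = 52, but d(x,y) + d(y,z) = (2² + 3²) + (2² + 3²) = 13 + 13 = 26. Since 52 > 26, the triangle inequality is violated. (Note: √d, the ordinary Euclidean distance, IS a metric.)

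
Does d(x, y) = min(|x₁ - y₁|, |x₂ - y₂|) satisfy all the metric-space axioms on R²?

No. d fails identity of indiscernibles: take x = (4, 0) and y = (4, 5). Then d(x,y) = min(|4 - 4|, |0 - 5|) = min(0, 5) = 0, yet x ≠ y.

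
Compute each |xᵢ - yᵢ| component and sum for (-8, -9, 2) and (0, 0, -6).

Σ|x_i - y_i| = |-8 - 0| + |-9 - 0| + |2 - (-6)| = 8 + 9 + 8 = 25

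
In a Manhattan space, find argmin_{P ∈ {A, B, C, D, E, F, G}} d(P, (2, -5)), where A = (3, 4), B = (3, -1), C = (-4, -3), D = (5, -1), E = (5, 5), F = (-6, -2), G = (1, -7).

Distances: d(A) = 10, d(B) = 5, d(C) = 8, d(D) = 7, d(E) = 13, d(F) = 11, d(G) = 3. Nearest: G = (1, -7) with distance 3.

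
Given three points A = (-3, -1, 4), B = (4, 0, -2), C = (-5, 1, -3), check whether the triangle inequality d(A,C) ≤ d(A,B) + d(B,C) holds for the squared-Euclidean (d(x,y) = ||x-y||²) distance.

d(A,B) = 7² + 1² + 6² = 86, d(B,C) = 9² + 1² + 1² = 83, d(A,C) = 2² + 2² + 7² = 57.
d(A,C) = 57 ≤ 86 + 83 = 169. Triangle inequality is satisfied.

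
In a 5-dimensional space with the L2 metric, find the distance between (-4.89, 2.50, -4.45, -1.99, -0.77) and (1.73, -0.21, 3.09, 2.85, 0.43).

(Σ|x_i - y_i|^2)^(1/2) = (|-4.89 - 1.73|^2 + |2.5 - (-0.21)|^2 + |-4.45 - 3.09|^2 + |-1.99 - 2.85|^2 + |-0.77 - 0.43|^2)^(1/2)
= (6.62^2 + 2.71^2 + 7.54^2 + 4.84^2 + 1.2^2)^(1/2) = (43.8244 + 7.3441 + 56.8516 + 23.4256 + 1.44)^(1/2) = (132.8857)^(1/2) ≈ 11.5276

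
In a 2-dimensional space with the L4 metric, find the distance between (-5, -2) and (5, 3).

(Σ|x_i - y_i|^4)^(1/4) = (|-5 - 5|^4 + |-2 - 3|^4)^(1/4)
= (10^4 + 5^4)^(1/4) = (10000 + 625)^(1/4) = (10625)^(1/4) ≈ 10.1527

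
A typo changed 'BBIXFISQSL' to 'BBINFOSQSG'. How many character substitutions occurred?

Differing positions: 4, 6, 10. Hamming distance = 3.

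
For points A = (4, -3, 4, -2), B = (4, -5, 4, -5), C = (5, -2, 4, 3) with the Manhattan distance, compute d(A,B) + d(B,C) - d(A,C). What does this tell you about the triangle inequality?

d(A,B) = 0 + 2 + 0 + 3 = 5, d(B,C) = 1 + 3 + 0 + 8 = 12, d(A,C) = 1 + 1 + 0 + 5 = 7.
d(A,B) + d(B,C) - d(A,C) = 5 + 12 - 7 = 17 - 7 = 10. This is ≥ 0, so the triangle inequality holds for these points.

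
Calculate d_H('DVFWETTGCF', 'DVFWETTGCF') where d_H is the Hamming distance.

Differing positions: none. Hamming distance = 0.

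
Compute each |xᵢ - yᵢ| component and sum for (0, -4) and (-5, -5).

Σ|x_i - y_i| = |0 - (-5)| + |-4 - (-5)| = 5 + 1 = 6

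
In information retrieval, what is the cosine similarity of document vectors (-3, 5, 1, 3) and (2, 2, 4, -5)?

With u = (-3, 5, 1, 3), v = (2, 2, 4, -5):
u·v = (-3)·2 + 5·2 + 1·4 + 3·(-5) = (-6) + 10 + 4 + (-15) = -7.
|u| = √((-3)² + 5² + 1² + 3²) = √44, |v| = √(2² + 2² + 4² + (-5)²) = √49, so |u||v| = √(44·49) = √2156.
cos θ = (u·v)/(|u||v|) = -7/√2156 ≈ -0.1508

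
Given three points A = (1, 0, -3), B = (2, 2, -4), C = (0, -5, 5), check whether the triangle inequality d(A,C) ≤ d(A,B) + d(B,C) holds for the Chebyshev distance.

d(A,B) = max(1, 2, 1) = 2, d(B,C) = max(2, 7, 9) = 9, d(A,C) = max(1, 5, 8) = 8.
d(A,C) = 8 ≤ 2 + 9 = 11. Triangle inequality is satisfied.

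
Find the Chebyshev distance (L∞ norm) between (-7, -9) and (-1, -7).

max(|x_i - y_i|) = max(|-7 - (-1)|, |-9 - (-7)|) = max(6, 2) = 6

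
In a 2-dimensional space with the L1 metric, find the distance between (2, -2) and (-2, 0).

Σ|x_i - y_i| = |2 - (-2)| + |-2 - 0| = 4 + 2 = 6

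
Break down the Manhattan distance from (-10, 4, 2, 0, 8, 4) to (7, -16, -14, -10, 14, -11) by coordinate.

Σ|x_i - y_i| = |-10 - 7| + |4 - (-16)| + |2 - (-14)| + |0 - (-10)| + |8 - 14| + |4 - (-11)| = 17 + 20 + 16 + 10 + 6 + 15 = 84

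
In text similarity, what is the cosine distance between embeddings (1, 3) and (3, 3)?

With u = (1, 3), v = (3, 3):
u·v = 1·3 + 3·3 = 3 + 9 = 12.
|u| = √(1² + 3²) = √10, |v| = √(3² + 3²) = √18, so |u||v| = √(10·18) = √180.
cos θ = (u·v)/(|u||v|) = 12/√180 ≈ 0.8944
Cosine distance = 1 - cos θ ≈ 1 - 0.8944 = 0.1056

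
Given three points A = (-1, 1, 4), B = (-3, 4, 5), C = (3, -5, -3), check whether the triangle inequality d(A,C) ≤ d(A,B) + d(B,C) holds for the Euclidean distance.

d(A,B) = √(2² + 3² + 1²) = √14 ≈ 3.7417, d(B,C) = √(6² + 9² + 8²) = √181 ≈ 13.4536, d(A,C) = √(4² + 6² + 7²) = √101 ≈ 10.0499.
d(A,C) ≈ 10.0499 ≤ 3.7417 + 13.4536 = 17.1953. Triangle inequality is satisfied.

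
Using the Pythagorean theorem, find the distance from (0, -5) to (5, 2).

√(Σ(x_i - y_i)²) = √((0 - 5)² + (-5 - 2)²)
= √((-5)² + (-7)²) = √(25 + 49) = √74 ≈ 8.6023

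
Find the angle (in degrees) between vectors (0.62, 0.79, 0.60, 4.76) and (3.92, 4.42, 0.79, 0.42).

With u = (0.62, 0.79, 0.60, 4.76), v = (3.92, 4.42, 0.79, 0.42):
u·v = 0.62·3.92 + 0.79·4.42 + 0.6·0.79 + 4.76·0.42 = 2.4304 + 3.4918 + 0.474 + 1.9992 = 8.3954.
|u| = √(0.62² + 0.79² + 0.6² + 4.76²) = √(0.3844 + 0.6241 + 0.36 + 22.6576) = √24.0261, |v| = √(3.92² + 4.42² + 0.79² + 0.42²) = √(15.3664 + 19.5364 + 0.6241 + 0.1764) = √35.7033.
cos θ = (u·v)/(|u||v|) = 8.3954/(√24.0261·√35.7033) ≈ 0.286646
θ = arccos(0.286646) ≈ 73.34°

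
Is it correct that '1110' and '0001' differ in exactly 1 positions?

Differing positions: 1, 2, 3, 4. Hamming distance = 4, so the claim that d_H = 1 is false.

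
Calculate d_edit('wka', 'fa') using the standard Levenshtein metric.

Let D[i][j] be the edit distance between the first i characters of 'wka' and the first j characters of 'fa', with D[i][0] = i, D[0][j] = j, and D[i][j] = D[i-1][j-1] if the characters match, else 1 + min(D[i-1][j], D[i][j-1], D[i-1][j-1]). Filling the table (rows: prefixes of 'wka', columns: prefixes of 'fa'):
     ε  f  a
  ε  0  1  2
  w  1  1  2
  k  2  2  2
  a  3  3  2
The bottom-right entry gives D[3][2] = 2, so no sequence of fewer than 2 edits works. Backtracking through the table gives one optimal edit sequence (2 edits):
  wka → ka (del w @1)
  ka → fa (sub k→f @1)
Edit distance = 2.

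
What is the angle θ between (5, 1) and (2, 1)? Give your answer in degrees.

With u = (5, 1), v = (2, 1):
u·v = 5·2 + 1·1 = 10 + 1 = 11.
|u| = √(5² + 1²) = √26, |v| = √(2² + 1²) = √5, so |u||v| = √(26·5) = √130.
cos θ = (u·v)/(|u||v|) = 11/√130 ≈ 0.964764
θ = arccos(0.964764) ≈ 15.26°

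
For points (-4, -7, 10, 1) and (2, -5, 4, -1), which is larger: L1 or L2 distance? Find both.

L1 = |-4 - 2| + |-7 - (-5)| + |10 - 4| + |1 - (-1)| = 6 + 2 + 6 + 2 = 16
L2 = √(6² + 2² + 6² + 2²) = √80 ≈ 8.9443
L1 ≥ L2 always (equality iff movement is along one axis); L1 > L2 here.
Ratio L1/L2 = 16/√80 ≈ 1.7889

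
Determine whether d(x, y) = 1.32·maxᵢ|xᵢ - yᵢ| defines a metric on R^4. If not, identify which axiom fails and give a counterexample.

Yes. The L∞ (Chebyshev) norm induces a metric on R^4, and multiplying a metric by a positive constant 1.32 > 0 preserves all four axioms: non-negativity (1.32·||x-y|| ≥ 0), identity (1.32·||x-y|| = 0 ⟺ ||x-y|| = 0 ⟺ x = y), symmetry (||x-y|| = ||y-x||), and the triangle inequality (1.32·||x-z|| ≤ 1.32·||x-y|| + 1.32·||y-z||). So d is a metric.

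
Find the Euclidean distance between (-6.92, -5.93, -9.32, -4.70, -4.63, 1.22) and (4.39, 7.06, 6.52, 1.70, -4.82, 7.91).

√(Σ(x_i - y_i)²) = √((-6.92 - 4.39)² + (-5.93 - 7.06)² + (-9.32 - 6.52)² + (-4.7 - 1.7)² + (-4.63 - (-4.82))² + (1.22 - 7.91)²)
= √((-11.31)² + (-12.99)² + (-15.84)² + (-6.4)² + 0.19² + (-6.69)²) = √(127.9161 + 168.7401 + 250.9056 + 40.96 + 0.0361 + 44.7561) = √633.314 ≈ 25.1657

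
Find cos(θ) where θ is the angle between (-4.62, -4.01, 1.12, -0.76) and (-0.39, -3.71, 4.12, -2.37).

With u = (-4.62, -4.01, 1.12, -0.76), v = (-0.39, -3.71, 4.12, -2.37):
u·v = (-4.62)·(-0.39) + (-4.01)·(-3.71) + 1.12·4.12 + (-0.76)·(-2.37) = 1.8018 + 14.8771 + 4.6144 + 1.8012 = 23.0945.
|u| = √((-4.62)² + (-4.01)² + 1.12² + (-0.76)²) = √(21.3444 + 16.0801 + 1.2544 + 0.5776) = √39.2565, |v| = √((-0.39)² + (-3.71)² + 4.12² + (-2.37)²) = √(0.1521 + 13.7641 + 16.9744 + 5.6169) = √36.5075.
cos θ = (u·v)/(|u||v|) = 23.0945/(√39.2565·√36.5075) ≈ 0.61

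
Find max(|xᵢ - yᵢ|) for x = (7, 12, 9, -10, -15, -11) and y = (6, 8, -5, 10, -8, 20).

max(|x_i - y_i|) = max(|7 - 6|, |12 - 8|, |9 - (-5)|, |-10 - 10|, |-15 - (-8)|, |-11 - 20|) = max(1, 4, 14, 20, 7, 31) = 31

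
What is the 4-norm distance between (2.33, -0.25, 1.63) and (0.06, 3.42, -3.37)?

(Σ|x_i - y_i|^4)^(1/4) = (|2.33 - 0.06|^4 + |-0.25 - 3.42|^4 + |1.63 - (-3.37)|^4)^(1/4)
= (2.27^4 + 3.67^4 + 5^4)^(1/4) ≈ (26.5524 + 181.4113 + 625)^(1/4) = (832.9637)^(1/4) ≈ 5.3723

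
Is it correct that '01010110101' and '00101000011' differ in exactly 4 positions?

Differing positions: 2, 3, 4, 5, 6, 7, 9, 10. Hamming distance = 8, so the claim that d_H = 4 is false.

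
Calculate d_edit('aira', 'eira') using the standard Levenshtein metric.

Let D[i][j] be the edit distance between the first i characters of 'aira' and the first j characters of 'eira', with D[i][0] = i, D[0][j] = j, and D[i][j] = D[i-1][j-1] if the characters match, else 1 + min(D[i-1][j], D[i][j-1], D[i-1][j-1]). Filling the table (rows: prefixes of 'aira', columns: prefixes of 'eira'):
     ε  e  i  r  a
  ε  0  1  2  3  4
  a  1  1  2  3  3
  i  2  2  1  2  3
  r  3  3  2  1  2
  a  4  4  3  2  1
The bottom-right entry gives D[4][4] = 1, so no sequence of fewer than 1 edit works. Backtracking through the table gives one optimal edit sequence (1 edit):
  aira → eira (sub a→e @1)
Edit distance = 1.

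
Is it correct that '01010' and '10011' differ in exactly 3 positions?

Differing positions: 1, 2, 5. Hamming distance = 3, so the claim is true.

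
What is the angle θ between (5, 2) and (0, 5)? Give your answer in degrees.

With u = (5, 2), v = (0, 5):
u·v = 5·0 + 2·5 = 0 + 10 = 10.
|u| = √(5² + 2²) = √29, |v| = √(0² + 5²) = √25, so |u||v| = √(29·25) = √725.
cos θ = (u·v)/(|u||v|) = 10/√725 ≈ 0.371391
θ = arccos(0.371391) ≈ 68.2°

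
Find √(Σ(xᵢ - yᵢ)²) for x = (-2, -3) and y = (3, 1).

√(Σ(x_i - y_i)²) = √((-2 - 3)² + (-3 - 1)²)
= √((-5)² + (-4)²) = √(25 + 16) = √41 ≈ 6.4031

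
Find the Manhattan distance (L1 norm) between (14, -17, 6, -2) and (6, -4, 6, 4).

Σ|x_i - y_i| = |14 - 6| + |-17 - (-4)| + |6 - 6| + |-2 - 4| = 8 + 13 + 0 + 6 = 27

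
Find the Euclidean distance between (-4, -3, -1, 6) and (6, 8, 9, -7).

√(Σ(x_i - y_i)²) = √((-4 - 6)² + (-3 - 8)² + (-1 - 9)² + (6 - (-7))²)
= √((-10)² + (-11)² + (-10)² + 13²) = √(100 + 121 + 100 + 169) = √490 ≈ 22.1359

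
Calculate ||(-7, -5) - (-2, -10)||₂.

√(Σ(x_i - y_i)²) = √((-7 - (-2))² + (-5 - (-10))²)
= √((-5)² + 5²) = √(25 + 25) = √50 ≈ 7.0711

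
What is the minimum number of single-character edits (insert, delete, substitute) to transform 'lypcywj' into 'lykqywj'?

Let D[i][j] be the edit distance between the first i characters of 'lypcywj' and the first j characters of 'lykqywj', with D[i][0] = i, D[0][j] = j, and D[i][j] = D[i-1][j-1] if the characters match, else 1 + min(D[i-1][j], D[i][j-1], D[i-1][j-1]). Filling the table (rows: prefixes of 'lypcywj', columns: prefixes of 'lykqywj'):
     ε  l  y  k  q  y  w  j
  ε  0  1  2  3  4  5  6  7
  l  1  0  1  2  3  4  5  6
  y  2  1  0  1  2  3  4  5
  p  3  2  1  1  2  3  4  5
  c  4  3  2  2  2  3  4  5
  y  5  4  3  3  3  2  3  4
  w  6  5  4  4  4  3  2  3
  j  7  6  5  5  5  4  3  2
The bottom-right entry gives D[7][7] = 2, so no sequence of fewer than 2 edits works. Backtracking through the table gives one optimal edit sequence (2 edits):
  lypcywj → lykcywj (sub p→k @3)
  lykcywj → lykqywj (sub c→q @4)
Edit distance = 2.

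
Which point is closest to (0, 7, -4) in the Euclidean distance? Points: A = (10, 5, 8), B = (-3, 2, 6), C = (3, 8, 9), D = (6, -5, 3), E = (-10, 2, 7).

Distances: d(A) ≈ 15.748, d(B) ≈ 11.5758, d(C) ≈ 13.3791, d(D) ≈ 15.1327, d(E) ≈ 15.6844. Nearest: B = (-3, 2, 6) with distance 11.5758.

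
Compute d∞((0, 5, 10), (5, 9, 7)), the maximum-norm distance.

max(|x_i - y_i|) = max(|0 - 5|, |5 - 9|, |10 - 7|) = max(5, 4, 3) = 5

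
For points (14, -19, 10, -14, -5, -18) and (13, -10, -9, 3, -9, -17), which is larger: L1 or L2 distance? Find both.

L1 = |14 - 13| + |-19 - (-10)| + |10 - (-9)| + |-14 - 3| + |-5 - (-9)| + |-18 - (-17)| = 1 + 9 + 19 + 17 + 4 + 1 = 51
L2 = √(1² + 9² + 19² + 17² + 4² + 1²) = √749 ≈ 27.3679
L1 ≥ L2 always (equality iff movement is along one axis); L1 > L2 here.
Ratio L1/L2 = 51/√749 ≈ 1.8635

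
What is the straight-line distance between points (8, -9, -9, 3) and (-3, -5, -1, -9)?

√(Σ(x_i - y_i)²) = √((8 - (-3))² + (-9 - (-5))² + (-9 - (-1))² + (3 - (-9))²)
= √(11² + (-4)² + (-8)² + 12²) = √(121 + 16 + 64 + 144) = √345 ≈ 18.5742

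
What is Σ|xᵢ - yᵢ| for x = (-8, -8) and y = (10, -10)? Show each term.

Σ|x_i - y_i| = |-8 - 10| + |-8 - (-10)| = 18 + 2 = 20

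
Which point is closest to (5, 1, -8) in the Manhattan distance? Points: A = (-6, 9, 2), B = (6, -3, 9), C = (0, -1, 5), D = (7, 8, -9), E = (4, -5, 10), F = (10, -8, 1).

Distances: d(A) = 29, d(B) = 22, d(C) = 20, d(D) = 10, d(E) = 25, d(F) = 23. Nearest: D = (7, 8, -9) with distance 10.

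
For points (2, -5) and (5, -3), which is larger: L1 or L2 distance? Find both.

L1 = |2 - 5| + |-5 - (-3)| = 3 + 2 = 5
L2 = √(3² + 2²) = √13 ≈ 3.6056
L1 ≥ L2 always (equality iff movement is along one axis); L1 > L2 here.
Ratio L1/L2 = 5/√13 ≈ 1.3868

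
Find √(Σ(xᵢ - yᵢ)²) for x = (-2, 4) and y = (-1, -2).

√(Σ(x_i - y_i)²) = √((-2 - (-1))² + (4 - (-2))²)
= √((-1)² + 6²) = √(1 + 36) = √37 ≈ 6.0828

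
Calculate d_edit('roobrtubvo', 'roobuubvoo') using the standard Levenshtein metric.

Let D[i][j] be the edit distance between the first i characters of 'roobrtubvo' and the first j characters of 'roobuubvoo', with D[i][0] = i, D[0][j] = j, and D[i][j] = D[i-1][j-1] if the characters match, else 1 + min(D[i-1][j], D[i][j-1], D[i-1][j-1]). Filling the table (rows: prefixes of 'roobrtubvo', columns: prefixes of 'roobuubvoo'):
     ε  r  o  o  b  u  u  b  v  o  o
  ε  0  1  2  3  4  5  6  7  8  9 10
  r  1  0  1  2  3  4  5  6  7  8  9
  o  2  1  0  1  2  3  4  5  6  7  8
  o  3  2  1  0  1  2  3  4  5  6  7
  b  4  3  2  1  0  1  2  3  4  5  6
  r  5  4  3  2  1  1  2  3  4  5  6
  t  6  5  4  3  2  2  2  3  4  5  6
  u  7  6  5  4  3  2  2  3  4  5  6
  b  8  7  6  5  4  3  3  2  3  4  5
  v  9  8  7  6  5  4  4  3  2  3  4
  o 10  9  8  7  6  5  5  4  3  2  3
The bottom-right entry gives D[10][10] = 3, so no sequence of fewer than 3 edits works. Backtracking through the table gives one optimal edit sequence (3 edits):
  roobrtubvo → roobtubvo (del r @5)
  roobtubvo → roobuubvo (sub t→u @5)
  roobuubvo → roobuubvoo (ins o @9)
Edit distance = 3.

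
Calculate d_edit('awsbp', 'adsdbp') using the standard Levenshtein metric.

Let D[i][j] be the edit distance between the first i characters of 'awsbp' and the first j characters of 'adsdbp', with D[i][0] = i, D[0][j] = j, and D[i][j] = D[i-1][j-1] if the characters match, else 1 + min(D[i-1][j], D[i][j-1], D[i-1][j-1]). Filling the table (rows: prefixes of 'awsbp', columns: prefixes of 'adsdbp'):
     ε  a  d  s  d  b  p
  ε  0  1  2  3  4  5  6
  a  1  0  1  2  3  4  5
  w  2  1  1  2  3  4  5
  s  3  2  2  1  2  3  4
  b  4  3  3  2  2  2  3
  p  5  4  4  3  3  3  2
The bottom-right entry gives D[5][6] = 2, so no sequence of fewer than 2 edits works. Backtracking through the table gives one optimal edit sequence (2 edits):
  awsbp → adsbp (sub w→d @2)
  adsbp → adsdbp (ins d @4)
Edit distance = 2.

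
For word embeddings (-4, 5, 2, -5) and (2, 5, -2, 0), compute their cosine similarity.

With u = (-4, 5, 2, -5), v = (2, 5, -2, 0):
u·v = (-4)·2 + 5·5 + 2·(-2) + (-5)·0 = (-8) + 25 + (-4) + 0 = 13.
|u| = √((-4)² + 5² + 2² + (-5)²) = √70, |v| = √(2² + 5² + (-2)² + 0²) = √33, so |u||v| = √(70·33) = √2310.
cos θ = (u·v)/(|u||v|) = 13/√2310 ≈ 0.2705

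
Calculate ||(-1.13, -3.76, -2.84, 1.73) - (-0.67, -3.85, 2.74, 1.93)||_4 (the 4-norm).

(Σ|x_i - y_i|^4)^(1/4) = (|-1.13 - (-0.67)|^4 + |-3.76 - (-3.85)|^4 + |-2.84 - 2.74|^4 + |1.73 - 1.93|^4)^(1/4)
= (0.46^4 + 0.09^4 + 5.58^4 + 0.2^4)^(1/4) ≈ (0.0448 + 0.0001 + 969.4754 + 0.0016)^(1/4) = (969.5219)^(1/4) ≈ 5.5801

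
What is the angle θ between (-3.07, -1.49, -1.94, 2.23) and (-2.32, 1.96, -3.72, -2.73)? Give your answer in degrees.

With u = (-3.07, -1.49, -1.94, 2.23), v = (-2.32, 1.96, -3.72, -2.73):
u·v = (-3.07)·(-2.32) + (-1.49)·1.96 + (-1.94)·(-3.72) + 2.23·(-2.73) = 7.1224 + (-2.9204) + 7.2168 + (-6.0879) = 5.3309.
|u| = √((-3.07)² + (-1.49)² + (-1.94)² + 2.23²) = √(9.4249 + 2.2201 + 3.7636 + 4.9729) = √20.3815, |v| = √((-2.32)² + 1.96² + (-3.72)² + (-2.73)²) = √(5.3824 + 3.8416 + 13.8384 + 7.4529) = √30.5153.
cos θ = (u·v)/(|u||v|) = 5.3309/(√20.3815·√30.5153) ≈ 0.213759
θ = arccos(0.213759) ≈ 77.66°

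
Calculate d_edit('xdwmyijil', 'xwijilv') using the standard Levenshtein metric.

Let D[i][j] be the edit distance between the first i characters of 'xdwmyijil' and the first j characters of 'xwijilv', with D[i][0] = i, D[0][j] = j, and D[i][j] = D[i-1][j-1] if the characters match, else 1 + min(D[i-1][j], D[i][j-1], D[i-1][j-1]). Filling the table (rows: prefixes of 'xdwmyijil', columns: prefixes of 'xwijilv'):
     ε  x  w  i  j  i  l  v
  ε  0  1  2  3  4  5  6  7
  x  1  0  1  2  3  4  5  6
  d  2  1  1  2  3  4  5  6
  w  3  2  1  2  3  4  5  6
  m  4  3  2  2  3  4  5  6
  y  5  4  3  3  3  4  5  6
  i  6  5  4  3  4  3  4  5
  j  7  6  5  4  3  4  4  5
  i  8  7  6  5  4  3  4  5
  l  9  8  7  6  5  4  3  4
The bottom-right entry gives D[9][7] = 4, so no sequence of fewer than 4 edits works. Backtracking through the table gives one optimal edit sequence (4 edits):
  xdwmyijil → xwmyijil (del d @2)
  xwmyijil → xwyijil (del m @3)
  xwyijil → xwijil (del y @3)
  xwijil → xwijilv (ins v @7)
Edit distance = 4.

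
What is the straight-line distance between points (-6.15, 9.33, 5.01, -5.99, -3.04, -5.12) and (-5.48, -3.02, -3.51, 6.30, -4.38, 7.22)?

√(Σ(x_i - y_i)²) = √((-6.15 - (-5.48))² + (9.33 - (-3.02))² + (5.01 - (-3.51))² + (-5.99 - 6.3)² + (-3.04 - (-4.38))² + (-5.12 - 7.22)²)
= √((-0.67)² + 12.35² + 8.52² + (-12.29)² + 1.34² + (-12.34)²) = √(0.4489 + 152.5225 + 72.5904 + 151.0441 + 1.7956 + 152.2756) = √530.6771 ≈ 23.0364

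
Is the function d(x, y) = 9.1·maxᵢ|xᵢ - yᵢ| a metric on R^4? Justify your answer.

Yes. The L∞ (Chebyshev) norm induces a metric on R^4, and multiplying a metric by a positive constant 9.1 > 0 preserves all four axioms: non-negativity (9.1·||x-y|| ≥ 0), identity (9.1·||x-y|| = 0 ⟺ ||x-y|| = 0 ⟺ x = y), symmetry (||x-y|| = ||y-x||), and the triangle inequality (9.1·||x-z|| ≤ 9.1·||x-y|| + 9.1·||y-z||). So d is a metric.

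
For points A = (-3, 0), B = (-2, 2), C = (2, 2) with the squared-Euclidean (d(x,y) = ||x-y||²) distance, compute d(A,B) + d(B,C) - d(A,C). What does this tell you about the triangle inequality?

d(A,B) = 1² + 2² = 5, d(B,C) = 4² + 0² = 16, d(A,C) = 5² + 2² = 29.
d(A,B) + d(B,C) - d(A,C) = 5 + 16 - 29 = 21 - 29 = -8. This is < 0, so the triangle inequality FAILS for these points (squared-Euclidean is not a metric).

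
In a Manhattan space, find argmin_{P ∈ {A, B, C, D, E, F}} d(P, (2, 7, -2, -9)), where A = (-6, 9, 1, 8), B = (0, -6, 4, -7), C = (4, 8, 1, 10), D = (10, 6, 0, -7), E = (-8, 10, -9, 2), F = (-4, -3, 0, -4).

Distances: d(A) = 30, d(B) = 23, d(C) = 25, d(D) = 13, d(E) = 31, d(F) = 23. Nearest: D = (10, 6, 0, -7) with distance 13.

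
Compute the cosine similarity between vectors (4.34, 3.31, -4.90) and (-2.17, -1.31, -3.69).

With u = (4.34, 3.31, -4.90), v = (-2.17, -1.31, -3.69):
u·v = 4.34·(-2.17) + 3.31·(-1.31) + (-4.9)·(-3.69) = (-9.4178) + (-4.3361) + 18.081 = 4.3271.
|u| = √(4.34² + 3.31² + (-4.9)²) = √(18.8356 + 10.9561 + 24.01) = √53.8017, |v| = √((-2.17)² + (-1.31)² + (-3.69)²) = √(4.7089 + 1.7161 + 13.6161) = √20.0411.
cos θ = (u·v)/(|u||v|) = 4.3271/(√53.8017·√20.0411) ≈ 0.1318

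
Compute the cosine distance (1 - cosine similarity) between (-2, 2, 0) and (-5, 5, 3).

With u = (-2, 2, 0), v = (-5, 5, 3):
u·v = (-2)·(-5) + 2·5 + 0·3 = 10 + 10 + 0 = 20.
|u| = √((-2)² + 2² + 0²) = √8, |v| = √((-5)² + 5² + 3²) = √59, so |u||v| = √(8·59) = √472.
cos θ = (u·v)/(|u||v|) = 20/√472 ≈ 0.9206
Cosine distance = 1 - cos θ ≈ 1 - 0.9206 = 0.0794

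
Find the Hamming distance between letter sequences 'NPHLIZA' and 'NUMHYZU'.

Differing positions: 2, 3, 4, 5, 7. Hamming distance = 5.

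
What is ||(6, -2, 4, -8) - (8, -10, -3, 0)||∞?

max(|x_i - y_i|) = max(|6 - 8|, |-2 - (-10)|, |4 - (-3)|, |-8 - 0|) = max(2, 8, 7, 8) = 8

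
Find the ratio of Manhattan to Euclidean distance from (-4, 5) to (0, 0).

L1 = |-4 - 0| + |5 - 0| = 4 + 5 = 9
L2 = √(4² + 5²) = √41 ≈ 6.4031
L1 ≥ L2 always (equality iff movement is along one axis); L1 > L2 here.
Ratio L1/L2 = 9/√41 ≈ 1.4056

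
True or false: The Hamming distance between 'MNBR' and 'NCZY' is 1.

Differing positions: 1, 2, 3, 4. Hamming distance = 4, so the claim that d_H = 1 is false.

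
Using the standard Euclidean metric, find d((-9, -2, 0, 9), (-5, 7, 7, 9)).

√(Σ(x_i - y_i)²) = √((-9 - (-5))² + (-2 - 7)² + (0 - 7)² + (9 - 9)²)
= √((-4)² + (-9)² + (-7)² + 0²) = √(16 + 81 + 49 + 0) = √146 ≈ 12.083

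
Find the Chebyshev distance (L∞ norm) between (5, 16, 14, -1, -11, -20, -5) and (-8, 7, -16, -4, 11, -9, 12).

max(|x_i - y_i|) = max(|5 - (-8)|, |16 - 7|, |14 - (-16)|, |-1 - (-4)|, |-11 - 11|, |-20 - (-9)|, |-5 - 12|) = max(13, 9, 30, 3, 22, 11, 17) = 30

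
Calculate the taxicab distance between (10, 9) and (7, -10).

Σ|x_i - y_i| = |10 - 7| + |9 - (-10)| = 3 + 19 = 22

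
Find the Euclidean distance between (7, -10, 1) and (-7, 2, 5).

√(Σ(x_i - y_i)²) = √((7 - (-7))² + (-10 - 2)² + (1 - 5)²)
= √(14² + (-12)² + (-4)²) = √(196 + 144 + 16) = √356 ≈ 18.868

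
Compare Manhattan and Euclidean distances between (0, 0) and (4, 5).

L1 = |0 - 4| + |0 - 5| = 4 + 5 = 9
L2 = √(4² + 5²) = √41 ≈ 6.4031
L1 ≥ L2 always (equality iff movement is along one axis); L1 > L2 here.
Ratio L1/L2 = 9/√41 ≈ 1.4056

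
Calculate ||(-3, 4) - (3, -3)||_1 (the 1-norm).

Σ|x_i - y_i| = |-3 - 3| + |4 - (-3)| = 6 + 7 = 13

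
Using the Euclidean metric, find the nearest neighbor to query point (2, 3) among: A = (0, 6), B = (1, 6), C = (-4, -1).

Distances: d(A) ≈ 3.6056, d(B) ≈ 3.1623, d(C) ≈ 7.2111. Nearest: B = (1, 6) with distance 3.1623.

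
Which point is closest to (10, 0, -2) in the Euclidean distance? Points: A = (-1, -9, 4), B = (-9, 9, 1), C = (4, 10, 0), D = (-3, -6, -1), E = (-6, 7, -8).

Distances: d(A) ≈ 15.4272, d(B) ≈ 21.2368, d(C) ≈ 11.8322, d(D) ≈ 14.3527, d(E) ≈ 18.4662. Nearest: C = (4, 10, 0) with distance 11.8322.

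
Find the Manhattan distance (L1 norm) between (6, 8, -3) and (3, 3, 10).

Σ|x_i - y_i| = |6 - 3| + |8 - 3| + |-3 - 10| = 3 + 5 + 13 = 21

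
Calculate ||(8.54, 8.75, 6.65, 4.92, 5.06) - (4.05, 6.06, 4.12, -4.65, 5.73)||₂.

√(Σ(x_i - y_i)²) = √((8.54 - 4.05)² + (8.75 - 6.06)² + (6.65 - 4.12)² + (4.92 - (-4.65))² + (5.06 - 5.73)²)
= √(4.49² + 2.69² + 2.53² + 9.57² + (-0.67)²) = √(20.1601 + 7.2361 + 6.4009 + 91.5849 + 0.4489) = √125.8309 ≈ 11.2174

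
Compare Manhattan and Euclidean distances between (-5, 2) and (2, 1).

L1 = |-5 - 2| + |2 - 1| = 7 + 1 = 8
L2 = √(7² + 1²) = √50 ≈ 7.0711
L1 ≥ L2 always (equality iff movement is along one axis); L1 > L2 here.
Ratio L1/L2 = 8/√50 ≈ 1.1314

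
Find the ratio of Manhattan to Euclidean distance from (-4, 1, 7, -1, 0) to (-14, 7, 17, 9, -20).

L1 = |-4 - (-14)| + |1 - 7| + |7 - 17| + |-1 - 9| + |0 - (-20)| = 10 + 6 + 10 + 10 + 20 = 56
L2 = √(10² + 6² + 10² + 10² + 20²) = √736 ≈ 27.1293
L1 ≥ L2 always (equality iff movement is along one axis); L1 > L2 here.
Ratio L1/L2 = 56/√736 ≈ 2.0642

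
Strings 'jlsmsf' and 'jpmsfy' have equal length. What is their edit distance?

Let D[i][j] be the edit distance between the first i characters of 'jlsmsf' and the first j characters of 'jpmsfy', with D[i][0] = i, D[0][j] = j, and D[i][j] = D[i-1][j-1] if the characters match, else 1 + min(D[i-1][j], D[i][j-1], D[i-1][j-1]). Filling the table (rows: prefixes of 'jlsmsf', columns: prefixes of 'jpmsfy'):
     ε  j  p  m  s  f  y
  ε  0  1  2  3  4  5  6
  j  1  0  1  2  3  4  5
  l  2  1  1  2  3  4  5
  s  3  2  2  2  2  3  4
  m  4  3  3  2  3  3  4
  s  5  4  4  3  2  3  4
  f  6  5  5  4  3  2  3
The bottom-right entry gives D[6][6] = 3, so no sequence of fewer than 3 edits works. Backtracking through the table gives one optimal edit sequence (3 edits):
  jlsmsf → jsmsf (del l @2)
  jsmsf → jpmsf (sub s→p @2)
  jpmsf → jpmsfy (ins y @6)
Edit distance = 3.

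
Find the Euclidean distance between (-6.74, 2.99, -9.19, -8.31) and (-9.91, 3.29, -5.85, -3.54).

√(Σ(x_i - y_i)²) = √((-6.74 - (-9.91))² + (2.99 - 3.29)² + (-9.19 - (-5.85))² + (-8.31 - (-3.54))²)
= √(3.17² + (-0.3)² + (-3.34)² + (-4.77)²) = √(10.0489 + 0.09 + 11.1556 + 22.7529) = √44.0474 ≈ 6.6368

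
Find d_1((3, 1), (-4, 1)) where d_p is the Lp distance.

Σ|x_i - y_i| = |3 - (-4)| + |1 - 1| = 7 + 0 = 7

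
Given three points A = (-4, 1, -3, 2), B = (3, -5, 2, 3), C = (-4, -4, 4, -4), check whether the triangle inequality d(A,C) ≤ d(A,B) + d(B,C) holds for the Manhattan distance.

d(A,B) = 7 + 6 + 5 + 1 = 19, d(B,C) = 7 + 1 + 2 + 7 = 17, d(A,C) = 0 + 5 + 7 + 6 = 18.
d(A,C) = 18 ≤ 19 + 17 = 36. Triangle inequality is satisfied.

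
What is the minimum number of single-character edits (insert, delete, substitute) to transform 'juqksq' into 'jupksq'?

Let D[i][j] be the edit distance between the first i characters of 'juqksq' and the first j characters of 'jupksq', with D[i][0] = i, D[0][j] = j, and D[i][j] = D[i-1][j-1] if the characters match, else 1 + min(D[i-1][j], D[i][j-1], D[i-1][j-1]). Filling the table (rows: prefixes of 'juqksq', columns: prefixes of 'jupksq'):
     ε  j  u  p  k  s  q
  ε  0  1  2  3  4  5  6
  j  1  0  1  2  3  4  5
  u  2  1  0  1  2  3  4
  q  3  2  1  1  2  3  3
  k  4  3  2  2  1  2  3
  s  5  4  3  3  2  1  2
  q  6  5  4  4  3  2  1
The bottom-right entry gives D[6][6] = 1, so no sequence of fewer than 1 edit works. Backtracking through the table gives one optimal edit sequence (1 edit):
  juqksq → jupksq (sub q→p @3)
Edit distance = 1.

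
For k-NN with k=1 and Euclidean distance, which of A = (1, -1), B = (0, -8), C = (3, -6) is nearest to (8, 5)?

Distances: d(A) ≈ 9.2195, d(B) ≈ 15.2643, d(C) ≈ 12.083. Nearest: A = (1, -1) with distance 9.2195.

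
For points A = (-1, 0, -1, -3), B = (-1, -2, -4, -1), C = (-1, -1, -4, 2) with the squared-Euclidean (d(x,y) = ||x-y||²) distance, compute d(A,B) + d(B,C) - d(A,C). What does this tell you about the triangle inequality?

d(A,B) = 0² + 2² + 3² + 2² = 17, d(B,C) = 0² + 1² + 0² + 3² = 10, d(A,C) = 0² + 1² + 3² + 5² = 35.
d(A,B) + d(B,C) - d(A,C) = 17 + 10 - 35 = 27 - 35 = -8. This is < 0, so the triangle inequality FAILS for these points (squared-Euclidean is not a metric).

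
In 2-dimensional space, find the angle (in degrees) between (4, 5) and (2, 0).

With u = (4, 5), v = (2, 0):
u·v = 4·2 + 5·0 = 8 + 0 = 8.
|u| = √(4² + 5²) = √41, |v| = √(2² + 0²) = √4, so |u||v| = √(41·4) = √164.
cos θ = (u·v)/(|u||v|) = 8/√164 ≈ 0.624695
θ = arccos(0.624695) ≈ 51.34°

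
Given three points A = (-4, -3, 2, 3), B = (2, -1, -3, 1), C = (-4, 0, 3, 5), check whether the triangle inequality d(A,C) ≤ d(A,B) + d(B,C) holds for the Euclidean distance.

d(A,B) = √(6² + 2² + 5² + 2²) = √69 ≈ 8.3066, d(B,C) = √(6² + 1² + 6² + 4²) = √89 ≈ 9.434, d(A,C) = √(0² + 3² + 1² + 2²) = √14 ≈ 3.7417.
d(A,C) ≈ 3.7417 ≤ 8.3066 + 9.434 = 17.7406. Triangle inequality is satisfied.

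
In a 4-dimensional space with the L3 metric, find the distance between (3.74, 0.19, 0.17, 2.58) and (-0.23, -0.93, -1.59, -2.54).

(Σ|x_i - y_i|^3)^(1/3) = (|3.74 - (-0.23)|^3 + |0.19 - (-0.93)|^3 + |0.17 - (-1.59)|^3 + |2.58 - (-2.54)|^3)^(1/3)
= (3.97^3 + 1.12^3 + 1.76^3 + 5.12^3)^(1/3) ≈ (62.5708 + 1.4049 + 5.4518 + 134.2177)^(1/3) = (203.6452)^(1/3) ≈ 5.8834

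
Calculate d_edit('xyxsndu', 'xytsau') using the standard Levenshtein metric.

Let D[i][j] be the edit distance between the first i characters of 'xyxsndu' and the first j characters of 'xytsau', with D[i][0] = i, D[0][j] = j, and D[i][j] = D[i-1][j-1] if the characters match, else 1 + min(D[i-1][j], D[i][j-1], D[i-1][j-1]). Filling the table (rows: prefixes of 'xyxsndu', columns: prefixes of 'xytsau'):
     ε  x  y  t  s  a  u
  ε  0  1  2  3  4  5  6
  x  1  0  1  2  3  4  5
  y  2  1  0  1  2  3  4
  x  3  2  1  1  2  3  4
  s  4  3  2  2  1  2  3
  n  5  4  3  3  2  2  3
  d  6  5  4  4  3  3  3
  u  7  6  5  5  4  4  3
The bottom-right entry gives D[7][6] = 3, so no sequence of fewer than 3 edits works. Backtracking through the table gives one optimal edit sequence (3 edits):
  xyxsndu → xytsndu (sub x→t @3)
  xytsndu → xytsdu (del n @5)
  xytsdu → xytsau (sub d→a @5)
Edit distance = 3.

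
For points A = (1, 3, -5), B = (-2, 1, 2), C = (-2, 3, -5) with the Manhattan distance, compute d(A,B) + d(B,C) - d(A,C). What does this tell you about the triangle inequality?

d(A,B) = 3 + 2 + 7 = 12, d(B,C) = 0 + 2 + 7 = 9, d(A,C) = 3 + 0 + 0 = 3.
d(A,B) + d(B,C) - d(A,C) = 12 + 9 - 3 = 21 - 3 = 18. This is ≥ 0, so the triangle inequality holds for these points.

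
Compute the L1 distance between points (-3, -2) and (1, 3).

Σ|x_i - y_i| = |-3 - 1| + |-2 - 3| = 4 + 5 = 9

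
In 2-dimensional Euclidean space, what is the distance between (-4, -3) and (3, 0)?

√(Σ(x_i - y_i)²) = √((-4 - 3)² + (-3 - 0)²)
= √((-7)² + (-3)²) = √(49 + 9) = √58 ≈ 7.6158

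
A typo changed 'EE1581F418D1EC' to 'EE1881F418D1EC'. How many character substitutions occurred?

Differing positions: 4. Hamming distance = 1.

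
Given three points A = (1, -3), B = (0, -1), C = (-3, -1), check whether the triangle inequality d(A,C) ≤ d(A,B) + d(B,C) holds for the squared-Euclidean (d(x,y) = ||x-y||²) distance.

d(A,B) = 1² + 2² = 5, d(B,C) = 3² + 0² = 9, d(A,C) = 4² + 2² = 20.
d(A,C) = 20 > 5 + 9 = 14. Triangle inequality is VIOLATED. (Squared-Euclidean is not a metric — this is a counterexample.)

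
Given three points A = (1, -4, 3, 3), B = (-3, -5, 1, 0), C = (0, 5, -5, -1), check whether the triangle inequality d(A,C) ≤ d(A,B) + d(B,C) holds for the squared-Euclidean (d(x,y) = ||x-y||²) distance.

d(A,B) = 4² + 1² + 2² + 3² = 30, d(B,C) = 3² + 10² + 6² + 1² = 146, d(A,C) = 1² + 9² + 8² + 4² = 162.
d(A,C) = 162 ≤ 30 + 146 = 176. Triangle inequality is satisfied.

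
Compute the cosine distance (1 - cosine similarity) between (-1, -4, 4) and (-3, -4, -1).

With u = (-1, -4, 4), v = (-3, -4, -1):
u·v = (-1)·(-3) + (-4)·(-4) + 4·(-1) = 3 + 16 + (-4) = 15.
|u| = √((-1)² + (-4)² + 4²) = √33, |v| = √((-3)² + (-4)² + (-1)²) = √26, so |u||v| = √(33·26) = √858.
cos θ = (u·v)/(|u||v|) = 15/√858 ≈ 0.5121
Cosine distance = 1 - cos θ ≈ 1 - 0.5121 = 0.4879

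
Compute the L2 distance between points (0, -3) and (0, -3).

(Σ|x_i - y_i|^2)^(1/2) = (|0 - 0|^2 + |-3 - (-3)|^2)^(1/2)
= (0^2 + 0^2)^(1/2) = (0 + 0)^(1/2) = (0)^(1/2) = 0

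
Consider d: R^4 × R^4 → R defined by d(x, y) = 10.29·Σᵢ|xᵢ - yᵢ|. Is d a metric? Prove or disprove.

Yes. The L1 (Manhattan) norm induces a metric on R^4, and multiplying a metric by a positive constant 10.29 > 0 preserves all four axioms: non-negativity (10.29·||x-y|| ≥ 0), identity (10.29·||x-y|| = 0 ⟺ ||x-y|| = 0 ⟺ x = y), symmetry (||x-y|| = ||y-x||), and the triangle inequality (10.29·||x-z|| ≤ 10.29·||x-y|| + 10.29·||y-z||). So d is a metric.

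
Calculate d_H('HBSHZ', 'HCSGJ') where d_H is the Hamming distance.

Differing positions: 2, 4, 5. Hamming distance = 3.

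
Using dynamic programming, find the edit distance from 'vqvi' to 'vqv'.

Let D[i][j] be the edit distance between the first i characters of 'vqvi' and the first j characters of 'vqv', with D[i][0] = i, D[0][j] = j, and D[i][j] = D[i-1][j-1] if the characters match, else 1 + min(D[i-1][j], D[i][j-1], D[i-1][j-1]). Filling the table (rows: prefixes of 'vqvi', columns: prefixes of 'vqv'):
     ε  v  q  v
  ε  0  1  2  3
  v  1  0  1  2
  q  2  1  0  1
  v  3  2  1  0
  i  4  3  2  1
The bottom-right entry gives D[4][3] = 1, so no sequence of fewer than 1 edit works. Backtracking through the table gives one optimal edit sequence (1 edit):
  vqvi → vqv (del i @4)
Edit distance = 1.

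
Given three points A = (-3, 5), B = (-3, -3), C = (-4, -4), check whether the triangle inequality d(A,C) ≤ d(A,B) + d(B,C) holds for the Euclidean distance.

d(A,B) = √(0² + 8²) = √64 = 8, d(B,C) = √(1² + 1²) = √2 ≈ 1.4142, d(A,C) = √(1² + 9²) = √82 ≈ 9.0554.
d(A,C) ≈ 9.0554 ≤ 8 + 1.4142 = 9.4142. Triangle inequality is satisfied.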